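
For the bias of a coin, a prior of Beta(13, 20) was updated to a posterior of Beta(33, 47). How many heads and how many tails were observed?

A Beta(α, β) prior with s successes and f failures in binomial data gives a Beta(α+s, β+f) posterior.
So s = 33 − 13 = 20 and f = 47 − 20 = 27.

20 heads and 27 tails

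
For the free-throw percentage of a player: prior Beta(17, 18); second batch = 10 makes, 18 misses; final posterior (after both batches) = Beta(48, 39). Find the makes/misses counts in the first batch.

Because Beta–binomial updating is additive in the counts, the combined data contributed (α_post−α_prior, β_post−β_prior) successes and failures.
Total across both batches: 48−17=31 makes, 39−18=21 misses.
Subtract the second batch: 31−10=21 makes and 21−18=3 misses.

21 makes and 3 misses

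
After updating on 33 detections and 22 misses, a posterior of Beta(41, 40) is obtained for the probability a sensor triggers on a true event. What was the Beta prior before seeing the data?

Beta(8, 18)

A Beta(a, b) prior with s successes and f failures in binomial data gives a Beta(a+s, b+f) posterior.
Subtract the data counts: 41−33=8, 40−22=18.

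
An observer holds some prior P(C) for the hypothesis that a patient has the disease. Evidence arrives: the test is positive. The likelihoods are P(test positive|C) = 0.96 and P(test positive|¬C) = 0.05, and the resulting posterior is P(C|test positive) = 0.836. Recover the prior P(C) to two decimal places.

P(C) = 0.21

Bayes' rule in odds form gives O(C|E) = O(C)·[P(E|C)/P(E|¬C)], hence O(C) = O(C|E)/LR.
Posterior odds = 0.836/(1−0.836) = 5.0976. LR = 0.96/0.05 = 19.2000.
Prior odds = 5.0976/19.2000 = 0.2655, so P(C) = 0.2655/(1+0.2655) ≈ 0.21.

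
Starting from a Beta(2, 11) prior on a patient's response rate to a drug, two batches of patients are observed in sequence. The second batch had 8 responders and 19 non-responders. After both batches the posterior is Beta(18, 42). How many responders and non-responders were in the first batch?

Because Beta–binomial updating is additive in the counts, the combined data contributed (α_post−α_prior, β_post−β_prior) successes and failures.
Total across both batches: 18−2=16 responders, 42−11=31 non-responders.
Subtract the second batch: 16−8=8 responders and 31−19=12 non-responders.

8 responders and 12 non-responders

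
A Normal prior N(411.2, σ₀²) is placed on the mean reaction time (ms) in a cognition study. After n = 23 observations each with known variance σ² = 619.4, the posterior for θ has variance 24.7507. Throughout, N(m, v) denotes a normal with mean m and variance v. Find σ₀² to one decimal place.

For the Normal–Normal model with known σ², precisions add: τ_n = τ₀ + n/σ².
So 1/σ₀² = 1/24.7507 − 23/619.4 = 0.040403 − 0.037133 = 0.003270.
Hence σ₀² = 1/0.003270 ≈ 305.8.

σ₀² = 305.8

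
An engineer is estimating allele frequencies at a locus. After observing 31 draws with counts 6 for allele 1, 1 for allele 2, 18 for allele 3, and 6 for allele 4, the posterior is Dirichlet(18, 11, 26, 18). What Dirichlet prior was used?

Dirichlet(12, 10, 8, 12)

For a Dirichlet(α) prior with multinomial counts c, the posterior is Dirichlet(α + c) componentwise.
Subtract each count from the matching posterior parameter: 18−6=12, 11−1=10, 26−18=8, 18−6=12.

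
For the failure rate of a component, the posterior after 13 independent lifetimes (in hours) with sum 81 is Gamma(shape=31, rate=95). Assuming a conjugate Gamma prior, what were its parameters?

For an exponential likelihood with a Gamma(α, β) prior on the rate, n observations with total T give posterior Gamma(α+n, β+T).
So α = 31 − 13 = 18 and β = 95 − 81 = 14.

Gamma(shape=18, rate=14)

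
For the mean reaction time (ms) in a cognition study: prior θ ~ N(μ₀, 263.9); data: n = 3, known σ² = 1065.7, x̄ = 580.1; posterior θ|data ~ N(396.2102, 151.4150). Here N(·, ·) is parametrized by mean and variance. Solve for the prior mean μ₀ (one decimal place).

The posterior mean is a precision-weighted average: μ_n = (τ₀μ₀ + τ_data·x̄)/(τ₀+τ_data), with τ₀=1/σ₀² and τ_data=n/σ².
Here τ₀ = 1/263.9 = 0.003789 and τ_data = 3/1065.7 = 0.002815, so τ_n = 0.006604.
Rearranging for μ₀: μ₀ = (μ_n·τ_n − τ_data·x̄)/τ₀ = (396.2102·0.006604 − 0.002815·580.1) / 0.003789 = 0.983591/0.003789 ≈ 259.6.

μ₀ = 259.6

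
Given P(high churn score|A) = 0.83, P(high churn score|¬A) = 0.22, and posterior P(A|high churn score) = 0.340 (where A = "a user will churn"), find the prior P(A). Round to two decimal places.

Bayes' rule in odds form gives O(A|E) = O(A)·[P(E|A)/P(E|¬A)], hence O(A) = O(A|E)/LR.
Posterior odds = 0.340/(1−0.340) = 0.5152. LR = 0.83/0.22 = 3.7727.
Prior odds = 0.5152/3.7727 = 0.1366, so P(A) = 0.1366/(1+0.1366) ≈ 0.12.

P(A) = 0.12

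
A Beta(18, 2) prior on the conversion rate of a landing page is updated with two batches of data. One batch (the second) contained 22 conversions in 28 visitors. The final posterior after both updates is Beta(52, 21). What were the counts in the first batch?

12 conversions and 13 bounces

Sequential conjugate updates are equivalent to a single update on the pooled data, so total successes = posterior α − prior α and total failures = posterior β − prior β.
Total across both batches: 52−18=34 conversions, 21−2=19 bounces.
Subtract the second batch: 34−22=12 conversions and 19−6=13 bounces.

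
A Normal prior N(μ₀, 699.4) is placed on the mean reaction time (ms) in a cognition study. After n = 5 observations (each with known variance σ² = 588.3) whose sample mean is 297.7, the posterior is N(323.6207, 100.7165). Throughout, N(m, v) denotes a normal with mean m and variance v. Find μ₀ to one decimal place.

The posterior mean is a precision-weighted average: μ_n = (τ₀μ₀ + τ_data·x̄)/(τ₀+τ_data), with τ₀=1/σ₀² and τ_data=n/σ².
Here τ₀ = 1/699.4 = 0.001430 and τ_data = 5/588.3 = 0.008499, so τ_n = 0.009929.
Rearranging for μ₀: μ₀ = (μ_n·τ_n − τ_data·x̄)/τ₀ = (323.6207·0.009929 − 0.008499·297.7) / 0.001430 = 0.683078/0.001430 ≈ 477.7.

μ₀ = 477.7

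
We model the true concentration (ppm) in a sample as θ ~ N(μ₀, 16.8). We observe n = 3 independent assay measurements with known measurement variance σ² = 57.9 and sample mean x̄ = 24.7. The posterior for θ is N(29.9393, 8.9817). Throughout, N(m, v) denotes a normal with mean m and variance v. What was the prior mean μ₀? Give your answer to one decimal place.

μ₀ = 34.5

The posterior mean is a precision-weighted average: μ_n = (τ₀μ₀ + τ_data·x̄)/(τ₀+τ_data), with τ₀=1/σ₀² and τ_data=n/σ².
Here τ₀ = 1/16.8 = 0.059524 and τ_data = 3/57.9 = 0.051813, so τ_n = 0.111337.
Rearranging for μ₀: μ₀ = (μ_n·τ_n − τ_data·x̄)/τ₀ = (29.9393·0.111337 − 0.051813·24.7) / 0.059524 = 2.053571/0.059524 ≈ 34.5.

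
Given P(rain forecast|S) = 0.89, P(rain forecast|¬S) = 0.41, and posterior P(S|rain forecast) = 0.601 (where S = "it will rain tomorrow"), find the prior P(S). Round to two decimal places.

In odds form, posterior odds = prior odds × likelihood ratio, so prior odds = posterior odds ÷ LR.
Posterior odds = 0.601/(1−0.601) = 1.5063. LR = 0.89/0.41 = 2.1707.
Prior odds = 1.5063/2.1707 = 0.6939, so P(S) = 0.6939/(1+0.6939) ≈ 0.41.

P(S) = 0.41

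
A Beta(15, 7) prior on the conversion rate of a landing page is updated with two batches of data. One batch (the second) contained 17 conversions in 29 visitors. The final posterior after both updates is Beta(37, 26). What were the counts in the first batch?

5 conversions and 7 bounces

Sequential conjugate updates are equivalent to a single update on the pooled data, so total successes = posterior α − prior α and total failures = posterior β − prior β.
Total across both batches: 37−15=22 conversions, 26−7=19 bounces.
Subtract the second batch: 22−17=5 conversions and 19−12=7 bounces.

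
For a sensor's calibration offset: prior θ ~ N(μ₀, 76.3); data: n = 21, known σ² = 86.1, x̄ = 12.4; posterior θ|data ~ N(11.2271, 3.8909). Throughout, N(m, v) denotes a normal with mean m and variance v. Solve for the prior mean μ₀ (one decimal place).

The posterior mean is a precision-weighted average: μ_n = (τ₀μ₀ + τ_data·x̄)/(τ₀+τ_data), with τ₀=1/σ₀² and τ_data=n/σ².
Here τ₀ = 1/76.3 = 0.013106 and τ_data = 21/86.1 = 0.243902, so τ_n = 0.257008.
Rearranging for μ₀: μ₀ = (μ_n·τ_n − τ_data·x̄)/τ₀ = (11.2271·0.257008 − 0.243902·12.4) / 0.013106 = -0.138930/0.013106 ≈ -10.6.

μ₀ = -10.6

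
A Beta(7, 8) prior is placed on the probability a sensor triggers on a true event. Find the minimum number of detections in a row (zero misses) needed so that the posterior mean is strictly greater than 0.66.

After k detections and 0 misses the posterior is Beta(7+k, 8), with mean (7+k)/(7+8+k).
Set (7+k)/(15+k) > 0.66 and solve: k > (0.66·15 − 7)/(1 − 0.66) = 8.529.
The smallest integer exceeding 8.529 is 9, and checking k=9: (16)/(24) = 0.6667 > 0.66.

k = 9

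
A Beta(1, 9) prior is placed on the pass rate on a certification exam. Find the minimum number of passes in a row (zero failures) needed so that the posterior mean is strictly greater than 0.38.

After k passes and 0 failures the posterior is Beta(1+k, 9), with mean (1+k)/(1+9+k).
Set (1+k)/(10+k) > 0.38 and solve: k > (0.38·10 − 1)/(1 − 0.38) = 4.516.
The smallest integer exceeding 4.516 is 5, and checking k=5: (6)/(15) = 0.4000 > 0.38.

k = 5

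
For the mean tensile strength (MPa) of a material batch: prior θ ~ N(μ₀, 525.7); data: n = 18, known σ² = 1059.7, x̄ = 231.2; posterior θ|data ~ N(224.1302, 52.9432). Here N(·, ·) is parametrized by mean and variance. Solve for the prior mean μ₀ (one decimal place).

μ₀ = 161.0

The posterior mean is a precision-weighted average: μ_n = (τ₀μ₀ + τ_data·x̄)/(τ₀+τ_data), with τ₀=1/σ₀² and τ_data=n/σ².
Here τ₀ = 1/525.7 = 0.001902 and τ_data = 18/1059.7 = 0.016986, so τ_n = 0.018888.
Rearranging for μ₀: μ₀ = (μ_n·τ_n − τ_data·x̄)/τ₀ = (224.1302·0.018888 − 0.016986·231.2) / 0.001902 = 0.306208/0.001902 ≈ 161.0.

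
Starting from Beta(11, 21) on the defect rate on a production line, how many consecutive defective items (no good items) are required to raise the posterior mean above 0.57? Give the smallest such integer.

After k defective items and 0 good items the posterior is Beta(11+k, 21), with mean (11+k)/(11+21+k).
Set (11+k)/(32+k) > 0.57 and solve: k > (0.57·32 − 11)/(1 − 0.57) = 16.837.
The smallest integer exceeding 16.837 is 17.

k = 17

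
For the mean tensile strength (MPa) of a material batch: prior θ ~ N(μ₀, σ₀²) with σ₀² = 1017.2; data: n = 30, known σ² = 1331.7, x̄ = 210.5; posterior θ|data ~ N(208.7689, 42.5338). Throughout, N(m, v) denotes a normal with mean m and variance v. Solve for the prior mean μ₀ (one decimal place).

μ₀ = 169.1

The posterior mean is a precision-weighted average: μ_n = (τ₀μ₀ + τ_data·x̄)/(τ₀+τ_data), with τ₀=1/σ₀² and τ_data=n/σ².
Here τ₀ = 1/1017.2 = 0.000983 and τ_data = 30/1331.7 = 0.022528, so τ_n = 0.023511.
Rearranging for μ₀: μ₀ = (μ_n·τ_n − τ_data·x̄)/τ₀ = (208.7689·0.023511 − 0.022528·210.5) / 0.000983 = 0.166222/0.000983 ≈ 169.1.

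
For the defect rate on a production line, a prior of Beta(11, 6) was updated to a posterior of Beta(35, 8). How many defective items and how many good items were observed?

Beta is conjugate to the binomial likelihood: posterior = Beta(a+s, b+f).
So s = 35 − 11 = 24 and f = 8 − 6 = 2.

24 defective items and 2 good items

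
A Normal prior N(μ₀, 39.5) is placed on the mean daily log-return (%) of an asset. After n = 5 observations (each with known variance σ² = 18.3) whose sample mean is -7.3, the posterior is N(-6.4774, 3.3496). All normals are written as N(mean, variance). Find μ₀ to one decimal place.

μ₀ = 2.4

With known observation variance, the Normal–Normal posterior has precision τ_n = τ₀ + n/σ² and mean μ_n = (τ₀μ₀ + (n/σ²)x̄)/τ_n.
Here τ₀ = 1/39.5 = 0.025316 and τ_data = 5/18.3 = 0.273224, so τ_n = 0.298540.
Rearranging for μ₀: μ₀ = (μ_n·τ_n − τ_data·x̄)/τ₀ = (-6.4774·0.298540 − 0.273224·-7.3) / 0.025316 = 0.060772/0.025316 ≈ 2.4.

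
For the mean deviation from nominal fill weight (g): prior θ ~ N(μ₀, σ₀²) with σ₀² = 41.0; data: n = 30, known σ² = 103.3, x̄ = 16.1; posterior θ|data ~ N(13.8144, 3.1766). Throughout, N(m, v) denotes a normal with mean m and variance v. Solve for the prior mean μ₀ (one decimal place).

μ₀ = -13.4

With known observation variance, the Normal–Normal posterior has precision τ_n = τ₀ + n/σ² and mean μ_n = (τ₀μ₀ + (n/σ²)x̄)/τ_n.
Here τ₀ = 1/41.0 = 0.024390 and τ_data = 30/103.3 = 0.290416, so τ_n = 0.314806.
Rearranging for μ₀: μ₀ = (μ_n·τ_n − τ_data·x̄)/τ₀ = (13.8144·0.314806 − 0.290416·16.1) / 0.024390 = -0.326842/0.024390 ≈ -13.4.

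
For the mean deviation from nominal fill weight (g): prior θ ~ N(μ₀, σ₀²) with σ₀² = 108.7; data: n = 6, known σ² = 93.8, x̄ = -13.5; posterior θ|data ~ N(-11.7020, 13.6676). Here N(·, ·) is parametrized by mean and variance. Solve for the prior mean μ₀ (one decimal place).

With known observation variance, the Normal–Normal posterior has precision τ_n = τ₀ + n/σ² and mean μ_n = (τ₀μ₀ + (n/σ²)x̄)/τ_n.
Here τ₀ = 1/108.7 = 0.009200 and τ_data = 6/93.8 = 0.063966, so τ_n = 0.073166.
Rearranging for μ₀: μ₀ = (μ_n·τ_n − τ_data·x̄)/τ₀ = (-11.7020·0.073166 − 0.063966·-13.5) / 0.009200 = 0.007352/0.009200 ≈ 0.8.

μ₀ = 0.8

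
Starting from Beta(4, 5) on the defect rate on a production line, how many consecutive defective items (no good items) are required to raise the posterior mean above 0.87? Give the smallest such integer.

After k defective items and 0 good items the posterior is Beta(4+k, 5), with mean (4+k)/(4+5+k).
Set (4+k)/(9+k) > 0.87 and solve: k > (0.87·9 − 4)/(1 − 0.87) = 29.462.
The smallest integer exceeding 29.462 is 30, and checking k=30: (34)/(39) = 0.8718 > 0.87.

k = 30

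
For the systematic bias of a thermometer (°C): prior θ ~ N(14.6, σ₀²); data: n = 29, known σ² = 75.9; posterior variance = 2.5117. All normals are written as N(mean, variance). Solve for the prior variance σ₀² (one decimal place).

σ₀² = 62.3

For the Normal–Normal model with known σ², precisions add: τ_n = τ₀ + n/σ².
So 1/σ₀² = 1/2.5117 − 29/75.9 = 0.398137 − 0.382082 = 0.016055.
Hence σ₀² = 1/0.016055 ≈ 62.3.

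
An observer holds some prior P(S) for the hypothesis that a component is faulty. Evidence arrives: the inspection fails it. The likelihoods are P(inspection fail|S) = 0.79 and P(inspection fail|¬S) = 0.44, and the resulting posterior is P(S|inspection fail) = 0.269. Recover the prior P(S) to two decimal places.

Bayes' rule in odds form gives O(S|E) = O(S)·[P(E|S)/P(E|¬S)], hence O(S) = O(S|E)/LR.
Posterior odds = 0.269/(1−0.269) = 0.3680. LR = 0.79/0.44 = 1.7955.
Prior odds = 0.3680/1.7955 = 0.2050, so P(S) = 0.2050/(1+0.2050) ≈ 0.17.

P(S) = 0.17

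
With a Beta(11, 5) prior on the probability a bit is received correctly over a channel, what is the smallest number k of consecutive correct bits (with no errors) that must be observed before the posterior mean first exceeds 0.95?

k = 85

After k correct bits and 0 errors the posterior is Beta(11+k, 5), with mean (11+k)/(11+5+k).
Set (11+k)/(16+k) > 0.95 and solve: k > (0.95·16 − 11)/(1 − 0.95) = 84.000.
The smallest integer exceeding 84.000 is 85.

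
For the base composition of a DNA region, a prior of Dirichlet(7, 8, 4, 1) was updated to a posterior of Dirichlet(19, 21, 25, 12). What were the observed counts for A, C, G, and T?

For a Dirichlet(α) prior with multinomial counts c, the posterior is Dirichlet(α + c) componentwise.
Counts are posterior − prior componentwise: 19−7=12, 21−8=13, 25−4=21, 12−1=11.

counts (12, 13, 21, 11)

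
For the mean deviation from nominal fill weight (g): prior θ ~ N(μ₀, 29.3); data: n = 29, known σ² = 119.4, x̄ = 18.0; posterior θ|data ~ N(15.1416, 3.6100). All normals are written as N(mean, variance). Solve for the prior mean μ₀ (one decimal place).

The posterior mean is a precision-weighted average: μ_n = (τ₀μ₀ + τ_data·x̄)/(τ₀+τ_data), with τ₀=1/σ₀² and τ_data=n/σ².
Here τ₀ = 1/29.3 = 0.034130 and τ_data = 29/119.4 = 0.242881, so τ_n = 0.277011.
Rearranging for μ₀: μ₀ = (μ_n·τ_n − τ_data·x̄)/τ₀ = (15.1416·0.277011 − 0.242881·18.0) / 0.034130 = -0.177468/0.034130 ≈ -5.2.

μ₀ = -5.2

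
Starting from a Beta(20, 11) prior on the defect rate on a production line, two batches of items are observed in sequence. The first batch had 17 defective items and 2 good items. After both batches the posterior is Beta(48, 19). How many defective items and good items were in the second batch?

11 defective items and 6 good items

Because Beta–binomial updating is additive in the counts, the combined data contributed (α_post−α_prior, β_post−β_prior) successes and failures.
Total across both batches: 48−20=28 defective items, 19−11=8 good items.
Subtract the first batch: 28−17=11 defective items and 8−2=6 good items.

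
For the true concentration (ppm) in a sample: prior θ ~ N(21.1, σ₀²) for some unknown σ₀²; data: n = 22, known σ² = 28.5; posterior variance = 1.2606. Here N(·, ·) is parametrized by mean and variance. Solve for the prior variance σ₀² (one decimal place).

Posterior precision equals prior precision plus data precision: 1/σ_n² = 1/σ₀² + n/σ².
So 1/σ₀² = 1/1.2606 − 22/28.5 = 0.793273 − 0.771930 = 0.021343.
Hence σ₀² = 1/0.021343 ≈ 46.9.

σ₀² = 46.9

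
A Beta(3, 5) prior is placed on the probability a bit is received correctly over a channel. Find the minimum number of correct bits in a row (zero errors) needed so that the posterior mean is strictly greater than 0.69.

After k correct bits and 0 errors the posterior is Beta(3+k, 5), with mean (3+k)/(3+5+k).
Set (3+k)/(8+k) > 0.69 and solve: k > (0.69·8 − 3)/(1 − 0.69) = 8.129.
The smallest integer exceeding 8.129 is 9, and checking k=9: (12)/(17) = 0.7059 > 0.69.

k = 9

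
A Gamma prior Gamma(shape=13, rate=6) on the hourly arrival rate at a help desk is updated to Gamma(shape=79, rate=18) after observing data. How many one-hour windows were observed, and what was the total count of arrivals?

Gamma–Poisson conjugacy: posterior shape = α + Σxᵢ, posterior rate = β + n.
Matching: Σxᵢ = 79 − 13 = 66 and n = 18 − 6 = 12.

n = 12 one-hour windows with total 66 arrivals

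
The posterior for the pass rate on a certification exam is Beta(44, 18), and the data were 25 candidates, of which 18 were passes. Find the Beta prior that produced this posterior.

Beta(26, 11)

Beta is conjugate to the binomial likelihood: posterior = Beta(α+s, β+f).
So α = 44 − 18 = 26 and β = 18 − 7 = 11.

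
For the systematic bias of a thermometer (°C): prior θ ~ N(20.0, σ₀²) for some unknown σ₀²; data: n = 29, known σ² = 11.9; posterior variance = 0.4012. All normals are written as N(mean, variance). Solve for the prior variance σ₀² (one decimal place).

Posterior precision equals prior precision plus data precision: 1/σ_n² = 1/σ₀² + n/σ².
So 1/σ₀² = 1/0.4012 − 29/11.9 = 2.492522 − 2.436975 = 0.055547.
Hence σ₀² = 1/0.055547 ≈ 18.0.

σ₀² = 18.0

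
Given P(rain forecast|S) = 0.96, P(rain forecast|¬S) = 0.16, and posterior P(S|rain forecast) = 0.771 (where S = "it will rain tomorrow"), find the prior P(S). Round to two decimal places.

Bayes' rule in odds form gives O(S|E) = O(S)·[P(E|S)/P(E|¬S)], hence O(S) = O(S|E)/LR.
Posterior odds = 0.771/(1−0.771) = 3.3668. LR = 0.96/0.16 = 6.0000.
Prior odds = 3.3668/6.0000 = 0.5611, so P(S) = 0.5611/(1+0.5611) ≈ 0.36.

P(S) = 0.36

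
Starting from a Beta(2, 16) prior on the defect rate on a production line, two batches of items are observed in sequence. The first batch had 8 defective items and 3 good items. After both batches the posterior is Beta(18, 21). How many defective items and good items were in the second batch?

Because Beta–binomial updating is additive in the counts, the combined data contributed (α_post−α_prior, β_post−β_prior) successes and failures.
Total across both batches: 18−2=16 defective items, 21−16=5 good items.
Subtract the first batch: 16−8=8 defective items and 5−3=2 good items.

8 defective items and 2 good items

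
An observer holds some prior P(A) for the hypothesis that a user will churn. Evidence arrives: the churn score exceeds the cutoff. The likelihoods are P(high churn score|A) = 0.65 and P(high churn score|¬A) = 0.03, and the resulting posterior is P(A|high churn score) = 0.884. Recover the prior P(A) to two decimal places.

In odds form, posterior odds = prior odds × likelihood ratio, so prior odds = posterior odds ÷ LR.
Posterior odds = 0.884/(1−0.884) = 7.6207. LR = 0.65/0.03 = 21.6667.
Prior odds = 7.6207/21.6667 = 0.3517, so P(A) = 0.3517/(1+0.3517) ≈ 0.26.

P(A) = 0.26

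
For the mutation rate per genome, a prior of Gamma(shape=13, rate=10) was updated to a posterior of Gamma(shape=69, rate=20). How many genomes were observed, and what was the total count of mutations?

A Gamma(α, β) prior (rate parametrization) on a Poisson rate with n observations summing to S gives posterior Gamma(α+S, β+n).
Matching: Σxᵢ = 69 − 13 = 56 and n = 20 − 10 = 10.

n = 10 genomes with total 56 mutations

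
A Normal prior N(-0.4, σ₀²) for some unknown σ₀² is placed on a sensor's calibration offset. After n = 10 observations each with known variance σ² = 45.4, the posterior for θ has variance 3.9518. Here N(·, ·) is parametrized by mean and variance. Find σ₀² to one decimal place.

Posterior precision equals prior precision plus data precision: 1/σ_n² = 1/σ₀² + n/σ².
So 1/σ₀² = 1/3.9518 − 10/45.4 = 0.253049 − 0.220264 = 0.032785.
Hence σ₀² = 1/0.032785 ≈ 30.5.

σ₀² = 30.5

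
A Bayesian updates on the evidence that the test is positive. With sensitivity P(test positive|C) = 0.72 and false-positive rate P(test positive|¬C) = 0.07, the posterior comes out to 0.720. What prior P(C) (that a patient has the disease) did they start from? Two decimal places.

In odds form, posterior odds = prior odds × likelihood ratio, so prior odds = posterior odds ÷ LR.
Posterior odds = 0.720/(1−0.720) = 2.5714. LR = 0.72/0.07 = 10.2857.
Prior odds = 2.5714/10.2857 = 0.2500, so P(C) = 0.2500/(1+0.2500) ≈ 0.20.

P(C) = 0.20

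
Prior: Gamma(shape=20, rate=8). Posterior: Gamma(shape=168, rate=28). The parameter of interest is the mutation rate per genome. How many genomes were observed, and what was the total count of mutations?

n = 20 genomes with total 148 mutations

A Gamma(α, β) prior (rate parametrization) on a Poisson rate with n observations summing to S gives posterior Gamma(α+S, β+n).
Matching: Σxᵢ = 168 − 20 = 148 and n = 28 − 8 = 20.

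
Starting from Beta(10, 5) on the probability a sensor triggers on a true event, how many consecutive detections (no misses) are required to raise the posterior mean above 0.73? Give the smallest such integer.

k = 4

After k detections and 0 misses the posterior is Beta(10+k, 5), with mean (10+k)/(10+5+k).
Set (10+k)/(15+k) > 0.73 and solve: k > (0.73·15 − 10)/(1 − 0.73) = 3.519.
The smallest integer exceeding 3.519 is 4, and checking k=4: (14)/(19) = 0.7368 > 0.73.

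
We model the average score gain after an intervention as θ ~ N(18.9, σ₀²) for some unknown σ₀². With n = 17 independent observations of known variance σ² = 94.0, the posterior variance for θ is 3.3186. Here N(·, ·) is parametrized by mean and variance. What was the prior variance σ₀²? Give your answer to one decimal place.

σ₀² = 8.3

For the Normal–Normal model with known σ², precisions add: τ_n = τ₀ + n/σ².
So 1/σ₀² = 1/3.3186 − 17/94.0 = 0.301332 − 0.180851 = 0.120481.
Hence σ₀² = 1/0.120481 ≈ 8.3.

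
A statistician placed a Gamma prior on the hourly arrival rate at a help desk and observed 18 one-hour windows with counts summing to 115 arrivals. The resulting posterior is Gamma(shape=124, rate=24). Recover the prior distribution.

A Gamma(α, β) prior (rate parametrization) on a Poisson rate with n observations summing to S gives posterior Gamma(α+S, β+n).
So α = 124 − 115 = 9 and β = 24 − 18 = 6.

Gamma(shape=9, rate=6)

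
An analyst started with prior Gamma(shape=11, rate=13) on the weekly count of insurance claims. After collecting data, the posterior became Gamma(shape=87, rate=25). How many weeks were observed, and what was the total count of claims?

Gamma–Poisson conjugacy: posterior shape = α + Σxᵢ, posterior rate = β + n.
Matching: Σxᵢ = 87 − 11 = 76 and n = 25 − 13 = 12.

n = 12 weeks with total 76 claims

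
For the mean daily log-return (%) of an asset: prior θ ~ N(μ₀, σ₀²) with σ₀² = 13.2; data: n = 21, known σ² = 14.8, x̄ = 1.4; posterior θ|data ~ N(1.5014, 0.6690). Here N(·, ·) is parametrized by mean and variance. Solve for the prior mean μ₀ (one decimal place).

μ₀ = 3.4

With known observation variance, the Normal–Normal posterior has precision τ_n = τ₀ + n/σ² and mean μ_n = (τ₀μ₀ + (n/σ²)x̄)/τ_n.
Here τ₀ = 1/13.2 = 0.075758 and τ_data = 21/14.8 = 1.418919, so τ_n = 1.494677.
Rearranging for μ₀: μ₀ = (μ_n·τ_n − τ_data·x̄)/τ₀ = (1.5014·1.494677 − 1.418919·1.4) / 0.075758 = 0.257621/0.075758 ≈ 3.4.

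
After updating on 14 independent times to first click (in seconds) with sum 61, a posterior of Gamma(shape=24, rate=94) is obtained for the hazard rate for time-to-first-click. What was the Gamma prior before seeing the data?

Gamma(shape=10, rate=33)

Gamma–exponential conjugacy: posterior shape = α + n, posterior rate = β + Σtᵢ.
So α = 24 − 14 = 10 and β = 94 − 61 = 33.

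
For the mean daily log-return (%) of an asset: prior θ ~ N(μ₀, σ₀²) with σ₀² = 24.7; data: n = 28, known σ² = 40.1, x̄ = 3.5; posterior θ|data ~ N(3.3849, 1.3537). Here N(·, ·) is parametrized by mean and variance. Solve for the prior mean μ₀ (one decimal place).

μ₀ = 1.4

With known observation variance, the Normal–Normal posterior has precision τ_n = τ₀ + n/σ² and mean μ_n = (τ₀μ₀ + (n/σ²)x̄)/τ_n.
Here τ₀ = 1/24.7 = 0.040486 and τ_data = 28/40.1 = 0.698254, so τ_n = 0.738740.
Rearranging for μ₀: μ₀ = (μ_n·τ_n − τ_data·x̄)/τ₀ = (3.3849·0.738740 − 0.698254·3.5) / 0.040486 = 0.056672/0.040486 ≈ 1.4.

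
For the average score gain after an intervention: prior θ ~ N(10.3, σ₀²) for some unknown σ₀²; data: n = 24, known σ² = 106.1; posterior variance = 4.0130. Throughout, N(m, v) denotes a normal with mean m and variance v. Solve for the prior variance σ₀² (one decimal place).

For the Normal–Normal model with known σ², precisions add: τ_n = τ₀ + n/σ².
So 1/σ₀² = 1/4.0130 − 24/106.1 = 0.249190 − 0.226202 = 0.022988.
Hence σ₀² = 1/0.022988 ≈ 43.5.

σ₀² = 43.5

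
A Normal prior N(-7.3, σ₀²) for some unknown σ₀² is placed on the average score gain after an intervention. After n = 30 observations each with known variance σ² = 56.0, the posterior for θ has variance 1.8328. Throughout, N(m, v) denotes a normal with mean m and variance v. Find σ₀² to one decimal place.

σ₀² = 101.0

Posterior precision equals prior precision plus data precision: 1/σ_n² = 1/σ₀² + n/σ².
So 1/σ₀² = 1/1.8328 − 30/56.0 = 0.545613 − 0.535714 = 0.009899.
Hence σ₀² = 1/0.009899 ≈ 101.0.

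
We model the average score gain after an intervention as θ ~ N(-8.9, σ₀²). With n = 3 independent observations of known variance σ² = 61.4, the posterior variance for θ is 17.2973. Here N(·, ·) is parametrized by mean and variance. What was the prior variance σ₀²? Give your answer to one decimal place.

σ₀² = 111.7

Posterior precision equals prior precision plus data precision: 1/σ_n² = 1/σ₀² + n/σ².
So 1/σ₀² = 1/17.2973 − 3/61.4 = 0.057812 − 0.048860 = 0.008952.
Hence σ₀² = 1/0.008952 ≈ 111.7.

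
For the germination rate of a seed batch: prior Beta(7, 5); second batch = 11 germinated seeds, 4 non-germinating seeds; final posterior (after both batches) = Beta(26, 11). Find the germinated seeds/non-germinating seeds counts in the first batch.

8 germinated seeds and 2 non-germinating seeds

Sequential conjugate updates are equivalent to a single update on the pooled data, so total successes = posterior α − prior α and total failures = posterior β − prior β.
Total across both batches: 26−7=19 germinated seeds, 11−5=6 non-germinating seeds.
Subtract the second batch: 19−11=8 germinated seeds and 6−4=2 non-germinating seeds.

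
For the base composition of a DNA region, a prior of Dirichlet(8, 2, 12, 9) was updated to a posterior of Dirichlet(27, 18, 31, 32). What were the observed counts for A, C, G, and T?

counts (19, 16, 19, 23)

For a Dirichlet(α) prior with multinomial counts c, the posterior is Dirichlet(α + c) componentwise.
Counts are posterior − prior componentwise: 27−8=19, 18−2=16, 31−12=19, 32−9=23.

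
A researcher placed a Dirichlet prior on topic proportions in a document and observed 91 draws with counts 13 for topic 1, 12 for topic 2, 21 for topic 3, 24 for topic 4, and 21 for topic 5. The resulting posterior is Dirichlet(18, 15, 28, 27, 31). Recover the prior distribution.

For a Dirichlet(α) prior with multinomial counts c, the posterior is Dirichlet(α + c) componentwise.
Subtract each count from the matching posterior parameter: 18−13=5, 15−12=3, 28−21=7, 27−24=3, 31−21=10.

Dirichlet(5, 3, 7, 3, 10)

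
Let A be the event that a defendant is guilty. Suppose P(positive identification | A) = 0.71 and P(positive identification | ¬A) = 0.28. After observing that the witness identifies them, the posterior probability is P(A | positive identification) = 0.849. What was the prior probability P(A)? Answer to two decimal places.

P(A) = 0.69

Bayes' rule in odds form gives O(A|E) = O(A)·[P(E|A)/P(E|¬A)], hence O(A) = O(A|E)/LR.
Posterior odds = 0.849/(1−0.849) = 5.6225. LR = 0.71/0.28 = 2.5357.
Prior odds = 5.6225/2.5357 = 2.2173, so P(A) = 2.2173/(1+2.2173) ≈ 0.69.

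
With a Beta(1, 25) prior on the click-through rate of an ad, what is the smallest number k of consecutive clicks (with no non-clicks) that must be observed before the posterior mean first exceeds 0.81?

After k clicks and 0 non-clicks the posterior is Beta(1+k, 25), with mean (1+k)/(1+25+k).
Set (1+k)/(26+k) > 0.81 and solve: k > (0.81·26 − 1)/(1 − 0.81) = 105.579.
The smallest integer exceeding 105.579 is 106, and checking k=106: (107)/(132) = 0.8106 > 0.81.

k = 106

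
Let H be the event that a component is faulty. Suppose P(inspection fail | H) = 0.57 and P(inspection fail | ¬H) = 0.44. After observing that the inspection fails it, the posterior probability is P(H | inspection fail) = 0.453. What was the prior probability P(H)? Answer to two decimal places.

P(H) = 0.39

Bayes' rule in odds form gives O(H|E) = O(H)·[P(E|H)/P(E|¬H)], hence O(H) = O(H|E)/LR.
Posterior odds = 0.453/(1−0.453) = 0.8282. LR = 0.57/0.44 = 1.2955.
Prior odds = 0.8282/1.2955 = 0.6393, so P(H) = 0.6393/(1+0.6393) ≈ 0.39.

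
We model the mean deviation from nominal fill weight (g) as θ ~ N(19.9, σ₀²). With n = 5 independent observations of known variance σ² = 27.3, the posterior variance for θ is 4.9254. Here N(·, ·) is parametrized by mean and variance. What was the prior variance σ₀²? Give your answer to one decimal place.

Posterior precision equals prior precision plus data precision: 1/σ_n² = 1/σ₀² + n/σ².
So 1/σ₀² = 1/4.9254 − 5/27.3 = 0.203029 − 0.183150 = 0.019879.
Hence σ₀² = 1/0.019879 ≈ 50.3.

σ₀² = 50.3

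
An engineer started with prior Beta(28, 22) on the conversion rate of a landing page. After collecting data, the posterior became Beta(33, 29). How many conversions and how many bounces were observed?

A Beta(a, b) prior with s successes and f failures in binomial data gives a Beta(a+s, b+f) posterior.
So s = 33 − 28 = 5 and f = 29 − 22 = 7.

5 conversions and 7 bounces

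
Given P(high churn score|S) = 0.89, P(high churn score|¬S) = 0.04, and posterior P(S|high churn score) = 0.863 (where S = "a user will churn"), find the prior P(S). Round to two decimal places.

P(S) = 0.22

Bayes' rule in odds form gives O(S|E) = O(S)·[P(E|S)/P(E|¬S)], hence O(S) = O(S|E)/LR.
Posterior odds = 0.863/(1−0.863) = 6.2993. LR = 0.89/0.04 = 22.2500.
Prior odds = 6.2993/22.2500 = 0.2831, so P(S) = 0.2831/(1+0.2831) ≈ 0.22.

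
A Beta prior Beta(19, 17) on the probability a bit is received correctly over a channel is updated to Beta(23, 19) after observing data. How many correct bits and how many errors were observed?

4 correct bits and 2 errors

A Beta(α, β) prior with s successes and f failures in binomial data gives a Beta(α+s, β+f) posterior.
So s = 23 − 19 = 4 and f = 19 − 17 = 2.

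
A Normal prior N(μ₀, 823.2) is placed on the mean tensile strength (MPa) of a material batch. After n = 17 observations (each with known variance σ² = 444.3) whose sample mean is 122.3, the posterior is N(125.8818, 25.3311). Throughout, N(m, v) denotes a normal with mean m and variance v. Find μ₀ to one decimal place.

μ₀ = 238.7

With known observation variance, the Normal–Normal posterior has precision τ_n = τ₀ + n/σ² and mean μ_n = (τ₀μ₀ + (n/σ²)x̄)/τ_n.
Here τ₀ = 1/823.2 = 0.001215 and τ_data = 17/444.3 = 0.038262, so τ_n = 0.039477.
Rearranging for μ₀: μ₀ = (μ_n·τ_n − τ_data·x̄)/τ₀ = (125.8818·0.039477 − 0.038262·122.3) / 0.001215 = 0.289993/0.001215 ≈ 238.7.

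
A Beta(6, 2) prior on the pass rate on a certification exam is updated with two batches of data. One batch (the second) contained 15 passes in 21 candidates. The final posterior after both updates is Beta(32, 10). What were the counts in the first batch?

11 passes and 2 failures

Because Beta–binomial updating is additive in the counts, the combined data contributed (α_post−α_prior, β_post−β_prior) successes and failures.
Total across both batches: 32−6=26 passes, 10−2=8 failures.
Subtract the second batch: 26−15=11 passes and 8−6=2 failures.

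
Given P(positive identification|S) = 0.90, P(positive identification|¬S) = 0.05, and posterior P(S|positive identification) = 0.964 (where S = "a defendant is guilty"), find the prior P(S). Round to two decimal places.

In odds form, posterior odds = prior odds × likelihood ratio, so prior odds = posterior odds ÷ LR.
Posterior odds = 0.964/(1−0.964) = 26.7778. LR = 0.90/0.05 = 18.0000.
Prior odds = 26.7778/18.0000 = 1.4877, so P(S) = 1.4877/(1+1.4877) ≈ 0.60.

P(S) = 0.60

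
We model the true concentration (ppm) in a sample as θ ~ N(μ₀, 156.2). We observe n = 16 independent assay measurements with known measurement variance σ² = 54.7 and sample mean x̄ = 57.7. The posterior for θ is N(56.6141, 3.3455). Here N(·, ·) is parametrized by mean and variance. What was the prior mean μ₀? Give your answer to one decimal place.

With known observation variance, the Normal–Normal posterior has precision τ_n = τ₀ + n/σ² and mean μ_n = (τ₀μ₀ + (n/σ²)x̄)/τ_n.
Here τ₀ = 1/156.2 = 0.006402 and τ_data = 16/54.7 = 0.292505, so τ_n = 0.298907.
Rearranging for μ₀: μ₀ = (μ_n·τ_n − τ_data·x̄)/τ₀ = (56.6141·0.298907 − 0.292505·57.7) / 0.006402 = 0.044812/0.006402 ≈ 7.0.

μ₀ = 7.0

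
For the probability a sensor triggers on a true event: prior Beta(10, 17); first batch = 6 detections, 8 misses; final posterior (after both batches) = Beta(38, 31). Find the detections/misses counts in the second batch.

Sequential conjugate updates are equivalent to a single update on the pooled data, so total successes = posterior α − prior α and total failures = posterior β − prior β.
Total across both batches: 38−10=28 detections, 31−17=14 misses.
Subtract the first batch: 28−6=22 detections and 14−8=6 misses.

22 detections and 6 misses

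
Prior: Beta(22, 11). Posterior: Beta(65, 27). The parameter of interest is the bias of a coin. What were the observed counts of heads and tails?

Beta is conjugate to the binomial likelihood: posterior = Beta(a+s, b+f).
Match parameters: s=65−22=43, f=27−11=16.

43 heads and 16 tails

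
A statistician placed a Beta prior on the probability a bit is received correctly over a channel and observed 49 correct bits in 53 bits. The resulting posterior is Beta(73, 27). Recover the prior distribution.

Beta(24, 23)

Beta is conjugate to the binomial likelihood: posterior = Beta(a+s, b+f).
So a = 73 − 49 = 24 and b = 27 − 4 = 23.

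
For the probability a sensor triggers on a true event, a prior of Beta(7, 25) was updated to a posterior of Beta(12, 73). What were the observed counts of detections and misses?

Beta is conjugate to the binomial likelihood: posterior = Beta(α+s, β+f).
So s = 12 − 7 = 5 and f = 73 − 25 = 48.

5 detections and 48 misses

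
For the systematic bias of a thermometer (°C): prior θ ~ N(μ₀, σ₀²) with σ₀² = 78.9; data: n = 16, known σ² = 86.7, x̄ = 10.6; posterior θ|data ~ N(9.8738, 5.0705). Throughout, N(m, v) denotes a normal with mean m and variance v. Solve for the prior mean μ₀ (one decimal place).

μ₀ = -0.7

The posterior mean is a precision-weighted average: μ_n = (τ₀μ₀ + τ_data·x̄)/(τ₀+τ_data), with τ₀=1/σ₀² and τ_data=n/σ².
Here τ₀ = 1/78.9 = 0.012674 and τ_data = 16/86.7 = 0.184544, so τ_n = 0.197218.
Rearranging for μ₀: μ₀ = (μ_n·τ_n − τ_data·x̄)/τ₀ = (9.8738·0.197218 − 0.184544·10.6) / 0.012674 = -0.008875/0.012674 ≈ -0.7.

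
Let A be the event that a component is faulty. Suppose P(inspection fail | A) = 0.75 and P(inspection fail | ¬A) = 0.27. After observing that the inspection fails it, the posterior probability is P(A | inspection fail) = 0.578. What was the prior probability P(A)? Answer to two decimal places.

In odds form, posterior odds = prior odds × likelihood ratio, so prior odds = posterior odds ÷ LR.
Posterior odds = 0.578/(1−0.578) = 1.3697. LR = 0.75/0.27 = 2.7778.
Prior odds = 1.3697/2.7778 = 0.4931, so P(A) = 0.4931/(1+0.4931) ≈ 0.33.

P(A) = 0.33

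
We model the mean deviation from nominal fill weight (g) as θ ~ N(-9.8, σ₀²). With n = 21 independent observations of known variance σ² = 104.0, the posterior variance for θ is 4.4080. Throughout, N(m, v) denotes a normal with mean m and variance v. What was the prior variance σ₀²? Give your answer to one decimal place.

σ₀² = 40.1

For the Normal–Normal model with known σ², precisions add: τ_n = τ₀ + n/σ².
So 1/σ₀² = 1/4.4080 − 21/104.0 = 0.226860 − 0.201923 = 0.024937.
Hence σ₀² = 1/0.024937 ≈ 40.1.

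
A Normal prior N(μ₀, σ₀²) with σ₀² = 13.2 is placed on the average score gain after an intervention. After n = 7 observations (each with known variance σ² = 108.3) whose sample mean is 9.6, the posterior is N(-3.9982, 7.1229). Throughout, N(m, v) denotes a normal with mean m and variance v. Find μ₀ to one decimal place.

μ₀ = -15.6

With known observation variance, the Normal–Normal posterior has precision τ_n = τ₀ + n/σ² and mean μ_n = (τ₀μ₀ + (n/σ²)x̄)/τ_n.
Here τ₀ = 1/13.2 = 0.075758 and τ_data = 7/108.3 = 0.064635, so τ_n = 0.140393.
Rearranging for μ₀: μ₀ = (μ_n·τ_n − τ_data·x̄)/τ₀ = (-3.9982·0.140393 − 0.064635·9.6) / 0.075758 = -1.181815/0.075758 ≈ -15.6.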